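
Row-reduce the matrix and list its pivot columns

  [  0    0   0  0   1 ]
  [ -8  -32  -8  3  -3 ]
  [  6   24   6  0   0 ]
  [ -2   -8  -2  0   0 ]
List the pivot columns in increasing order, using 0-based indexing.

r1 <=> r2
  [ -8  -32  -8  3  -3 ]
  [  0    0   0  0   1 ]
  [  6   24   6  0   0 ]
  [ -2   -8  -2  0   0 ]
r1 := -1/8·r1
  [  1   4   1  -3/8  3/8 ]
  [  0   0   0     0    1 ]
  [  6  24   6     0    0 ]
  [ -2  -8  -2     0    0 ]
r3 := r3 − 6·r1
  [  1   4   1  -3/8   3/8 ]
  [  0   0   0     0     1 ]
  [  0   0   0   9/4  -9/4 ]
  [ -2  -8  -2     0     0 ]
r4 := r4 + 2·r1
  [ 1  4  1  -3/8   3/8 ]
  [ 0  0  0     0     1 ]
  [ 0  0  0   9/4  -9/4 ]
  [ 0  0  0  -3/4   3/4 ]
r2 <=> r3
  [ 1  4  1  -3/8   3/8 ]
  [ 0  0  0   9/4  -9/4 ]
  [ 0  0  0     0     1 ]
  [ 0  0  0  -3/4   3/4 ]
r2 := 4/9·r2
  [ 1  4  1  -3/8  3/8 ]
  [ 0  0  0     1   -1 ]
  [ 0  0  0     0    1 ]
  [ 0  0  0  -3/4  3/4 ]
r4 := r4 + 3/4·r2
  [ 1  4  1  -3/8  3/8 ]
  [ 0  0  0     1   -1 ]
  [ 0  0  0     0    1 ]
  [ 0  0  0     0    0 ]
r2 := r2 + r3
  [ 1  4  1  -3/8  3/8 ]
  [ 0  0  0     1    0 ]
  [ 0  0  0     0    1 ]
  [ 0  0  0     0    0 ]
r1 := r1 − 3/8·r3
  [ 1  4  1  -3/8  0 ]
  [ 0  0  0     1  0 ]
  [ 0  0  0     0  1 ]
  [ 0  0  0     0  0 ]
r1 := r1 + 3/8·r2
  [ 1  4  1  0  0 ]
  [ 0  0  0  1  0 ]
  [ 0  0  0  0  1 ]
  [ 0  0  0  0  0 ]
Pivot columns are the columns containing a leading 1.

0, 3, 4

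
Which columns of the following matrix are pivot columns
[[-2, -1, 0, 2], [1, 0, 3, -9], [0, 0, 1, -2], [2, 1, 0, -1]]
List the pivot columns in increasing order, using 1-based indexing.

Multiply ρ1 by -1/2.
Subtract ρ1 from ρ2.
Subtract 2 times ρ1 from ρ4.
Multiply ρ2 by -2.
Add 2 times ρ4 to ρ3.
Subtract 16 times ρ4 from ρ2.
Add ρ4 to ρ1.
Add 6 times ρ3 to ρ2.
Subtract 1/2 times ρ2 from ρ1.
Pivot columns are the columns containing a leading 1.

1, 2, 3, 4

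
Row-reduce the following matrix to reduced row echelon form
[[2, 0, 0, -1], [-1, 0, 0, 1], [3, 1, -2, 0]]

[[1, 0, 0, 0], [0, 1, -2, 0], [0, 0, 0, 1]]

ρ1 → 1/2·ρ1
  [  1  0   0  -1/2 ]
  [ -1  0   0     1 ]
  [  3  1  -2     0 ]
ρ2 → ρ2 + ρ1
  [ 1  0   0  -1/2 ]
  [ 0  0   0   1/2 ]
  [ 3  1  -2     0 ]
ρ3 → ρ3 − 3·ρ1
  [ 1  0   0  -1/2 ]
  [ 0  0   0   1/2 ]
  [ 0  1  -2   3/2 ]
ρ2 <-> ρ3
  [ 1  0   0  -1/2 ]
  [ 0  1  -2   3/2 ]
  [ 0  0   0   1/2 ]
ρ3 → 2·ρ3
  [ 1  0   0  -1/2 ]
  [ 0  1  -2   3/2 ]
  [ 0  0   0     1 ]
ρ2 → ρ2 − 3/2·ρ3
  [ 1  0   0  -1/2 ]
  [ 0  1  -2     0 ]
  [ 0  0   0     1 ]
ρ1 → ρ1 + 1/2·ρ3
  [ 1  0   0  0 ]
  [ 0  1  -2  0 ]
  [ 0  0   0  1 ]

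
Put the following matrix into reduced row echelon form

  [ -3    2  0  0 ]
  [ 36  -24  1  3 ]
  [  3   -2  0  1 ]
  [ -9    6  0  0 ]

ρ1 ← -1/3·ρ1
  [  1  -2/3  0  0 ]
  [ 36   -24  1  3 ]
  [  3    -2  0  1 ]
  [ -9     6  0  0 ]
ρ2 ← ρ2 − 36·ρ1
  [  1  -2/3  0  0 ]
  [  0     0  1  3 ]
  [  3    -2  0  1 ]
  [ -9     6  0  0 ]
ρ3 ← ρ3 − 3·ρ1
  [  1  -2/3  0  0 ]
  [  0     0  1  3 ]
  [  0     0  0  1 ]
  [ -9     6  0  0 ]
ρ4 ← ρ4 + 9·ρ1
  [ 1  -2/3  0  0 ]
  [ 0     0  1  3 ]
  [ 0     0  0  1 ]
  [ 0     0  0  0 ]
ρ2 ← ρ2 − 3·ρ3
  [ 1  -2/3  0  0 ]
  [ 0     0  1  0 ]
  [ 0     0  0  1 ]
  [ 0     0  0  0 ]

[[1, -2/3, 0, 0], [0, 0, 1, 0], [0, 0, 0, 1], [0, 0, 0, 0]]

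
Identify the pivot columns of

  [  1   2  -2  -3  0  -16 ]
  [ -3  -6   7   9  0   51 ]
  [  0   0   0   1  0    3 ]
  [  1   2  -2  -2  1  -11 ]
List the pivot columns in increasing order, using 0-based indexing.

R2 ← R2 + 3·R1
  [ 1  2  -2  -3  0  -16 ]
  [ 0  0   1   0  0    3 ]
  [ 0  0   0   1  0    3 ]
  [ 1  2  -2  -2  1  -11 ]
R4 ← R4 − R1
  [ 1  2  -2  -3  0  -16 ]
  [ 0  0   1   0  0    3 ]
  [ 0  0   0   1  0    3 ]
  [ 0  0   0   1  1    5 ]
R4 ← R4 − R3
  [ 1  2  -2  -3  0  -16 ]
  [ 0  0   1   0  0    3 ]
  [ 0  0   0   1  0    3 ]
  [ 0  0   0   0  1    2 ]
R1 ← R1 + 3·R3
  [ 1  2  -2  0  0  -7 ]
  [ 0  0   1  0  0   3 ]
  [ 0  0   0  1  0   3 ]
  [ 0  0   0  0  1   2 ]
R1 ← R1 + 2·R2
  [ 1  2  0  0  0  -1 ]
  [ 0  0  1  0  0   3 ]
  [ 0  0  0  1  0   3 ]
  [ 0  0  0  0  1   2 ]
Pivot columns are the columns containing a leading 1.

0, 2, 3, 4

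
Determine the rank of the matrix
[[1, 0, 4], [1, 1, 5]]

Subtract r1 from r2.
  [ 1  0  4 ]
  [ 0  1  1 ]
The reduced form has 2 nonzero rows.

rank = 2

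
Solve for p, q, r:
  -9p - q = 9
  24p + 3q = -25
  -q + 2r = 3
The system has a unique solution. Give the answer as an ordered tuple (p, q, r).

(-2/3, -3, 0)

Form the augmented matrix and row-reduce:
  [ -9  -1  0  |    9 ]
  [ 24   3  0  |  -25 ]
  [  0  -1  2  |    3 ]
ρ1 ← -1/9·ρ1
  [  1  1/9  0  |   -1 ]
  [ 24    3  0  |  -25 ]
  [  0   -1  2  |    3 ]
ρ2 ← ρ2 − 24·ρ1
  [ 1  1/9  0  |  -1 ]
  [ 0  1/3  0  |  -1 ]
  [ 0   -1  2  |   3 ]
ρ2 ← 3·ρ2
  [ 1  1/9  0  |  -1 ]
  [ 0    1  0  |  -3 ]
  [ 0   -1  2  |   3 ]
ρ3 ← ρ3 + ρ2
  [ 1  1/9  0  |  -1 ]
  [ 0    1  0  |  -3 ]
  [ 0    0  2  |   0 ]
ρ3 ← 1/2·ρ3
  [ 1  1/9  0  |  -1 ]
  [ 0    1  0  |  -3 ]
  [ 0    0  1  |   0 ]
ρ1 ← ρ1 − 1/9·ρ2
  [ 1  0  0  |  -2/3 ]
  [ 0  1  0  |    -3 ]
  [ 0  0  1  |     0 ]
Reading off the last column: p = -2/3, q = -3, r = 0.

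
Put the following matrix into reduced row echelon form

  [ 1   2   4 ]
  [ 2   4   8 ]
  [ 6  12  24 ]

[[1, 2, 4], [0, 0, 0], [0, 0, 0]]

ρ2 → ρ2 − 2·ρ1
  [ 1   2   4 ]
  [ 0   0   0 ]
  [ 6  12  24 ]
ρ3 → ρ3 − 6·ρ1
  [ 1  2  4 ]
  [ 0  0  0 ]
  [ 0  0  0 ]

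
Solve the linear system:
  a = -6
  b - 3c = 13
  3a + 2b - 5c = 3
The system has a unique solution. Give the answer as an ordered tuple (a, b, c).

Form the augmented matrix and row-reduce:
  [ 1  0   0  |  -6 ]
  [ 0  1  -3  |  13 ]
  [ 3  2  -5  |   3 ]
R3 ← R3 − 3·R1
  [ 1  0   0  |  -6 ]
  [ 0  1  -3  |  13 ]
  [ 0  2  -5  |  21 ]
R3 ← R3 − 2·R2
  [ 1  0   0  |  -6 ]
  [ 0  1  -3  |  13 ]
  [ 0  0   1  |  -5 ]
R2 ← R2 + 3·R3
  [ 1  0  0  |  -6 ]
  [ 0  1  0  |  -2 ]
  [ 0  0  1  |  -5 ]
Reading off the last column: a = -6, b = -2, c = -5.

(-6, -2, -5)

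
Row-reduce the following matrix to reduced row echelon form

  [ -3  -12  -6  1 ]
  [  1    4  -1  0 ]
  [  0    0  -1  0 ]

[[1, 4, 0, 0], [0, 0, 1, 0], [0, 0, 0, 1]]

R1 ← -1/3·R1
  [ 1  4   2  -1/3 ]
  [ 1  4  -1     0 ]
  [ 0  0  -1     0 ]
R2 ← R2 − R1
  [ 1  4   2  -1/3 ]
  [ 0  0  -3   1/3 ]
  [ 0  0  -1     0 ]
R2 ← -1/3·R2
  [ 1  4   2  -1/3 ]
  [ 0  0   1  -1/9 ]
  [ 0  0  -1     0 ]
R3 ← R3 + R2
  [ 1  4  2  -1/3 ]
  [ 0  0  1  -1/9 ]
  [ 0  0  0  -1/9 ]
R3 ← -9·R3
  [ 1  4  2  -1/3 ]
  [ 0  0  1  -1/9 ]
  [ 0  0  0     1 ]
R2 ← R2 + 1/9·R3
  [ 1  4  2  -1/3 ]
  [ 0  0  1     0 ]
  [ 0  0  0     1 ]
R1 ← R1 + 1/3·R3
  [ 1  4  2  0 ]
  [ 0  0  1  0 ]
  [ 0  0  0  1 ]
R1 ← R1 − 2·R2
  [ 1  4  0  0 ]
  [ 0  0  1  0 ]
  [ 0  0  0  1 ]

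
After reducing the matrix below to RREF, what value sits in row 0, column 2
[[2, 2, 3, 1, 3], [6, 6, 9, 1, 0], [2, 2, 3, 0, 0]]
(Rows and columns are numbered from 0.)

R1 ← 1/2·R1
  [ 1  1  3/2  1/2  3/2 ]
  [ 6  6    9    1    0 ]
  [ 2  2    3    0    0 ]
R2 ← R2 − 6·R1
  [ 1  1  3/2  1/2  3/2 ]
  [ 0  0    0   -2   -9 ]
  [ 2  2    3    0    0 ]
R3 ← R3 − 2·R1
  [ 1  1  3/2  1/2  3/2 ]
  [ 0  0    0   -2   -9 ]
  [ 0  0    0   -1   -3 ]
R2 ← -1/2·R2
  [ 1  1  3/2  1/2  3/2 ]
  [ 0  0    0    1  9/2 ]
  [ 0  0    0   -1   -3 ]
R3 ← R3 + R2
  [ 1  1  3/2  1/2  3/2 ]
  [ 0  0    0    1  9/2 ]
  [ 0  0    0    0  3/2 ]
R3 ← 2/3·R3
  [ 1  1  3/2  1/2  3/2 ]
  [ 0  0    0    1  9/2 ]
  [ 0  0    0    0    1 ]
R2 ← R2 − 9/2·R3
  [ 1  1  3/2  1/2  3/2 ]
  [ 0  0    0    1    0 ]
  [ 0  0    0    0    1 ]
R1 ← R1 − 3/2·R3
  [ 1  1  3/2  1/2  0 ]
  [ 0  0    0    1  0 ]
  [ 0  0    0    0  1 ]
R1 ← R1 − 1/2·R2
  [ 1  1  3/2  0  0 ]
  [ 0  0    0  1  0 ]
  [ 0  0    0  0  1 ]

3/2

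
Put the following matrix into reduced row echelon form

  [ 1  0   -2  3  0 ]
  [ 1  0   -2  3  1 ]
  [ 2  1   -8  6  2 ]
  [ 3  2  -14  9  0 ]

R2 := R2 − R1
  [ 1  0   -2  3  0 ]
  [ 0  0    0  0  1 ]
  [ 2  1   -8  6  2 ]
  [ 3  2  -14  9  0 ]
R3 := R3 − 2·R1
  [ 1  0   -2  3  0 ]
  [ 0  0    0  0  1 ]
  [ 0  1   -4  0  2 ]
  [ 3  2  -14  9  0 ]
R4 := R4 − 3·R1
  [ 1  0  -2  3  0 ]
  [ 0  0   0  0  1 ]
  [ 0  1  -4  0  2 ]
  [ 0  2  -8  0  0 ]
R2 <=> R3
  [ 1  0  -2  3  0 ]
  [ 0  1  -4  0  2 ]
  [ 0  0   0  0  1 ]
  [ 0  2  -8  0  0 ]
R4 := R4 − 2·R2
  [ 1  0  -2  3   0 ]
  [ 0  1  -4  0   2 ]
  [ 0  0   0  0   1 ]
  [ 0  0   0  0  -4 ]
R4 := R4 + 4·R3
  [ 1  0  -2  3  0 ]
  [ 0  1  -4  0  2 ]
  [ 0  0   0  0  1 ]
  [ 0  0   0  0  0 ]
R2 := R2 − 2·R3
  [ 1  0  -2  3  0 ]
  [ 0  1  -4  0  0 ]
  [ 0  0   0  0  1 ]
  [ 0  0   0  0  0 ]

[[1, 0, -2, 3, 0], [0, 1, -4, 0, 0], [0, 0, 0, 0, 1], [0, 0, 0, 0, 0]]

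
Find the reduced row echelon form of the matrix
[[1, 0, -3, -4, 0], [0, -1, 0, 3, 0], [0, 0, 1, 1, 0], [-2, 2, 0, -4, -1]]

[[1, 0, 0, -1, 0], [0, 1, 0, -3, 0], [0, 0, 1, 1, 0], [0, 0, 0, 0, 1]]

ρ4 := ρ4 + 2·ρ1
ρ2 := -1·ρ2
ρ4 := ρ4 − 2·ρ2
ρ4 := ρ4 + 6·ρ3
ρ4 := -1·ρ4
ρ1 := ρ1 + 3·ρ3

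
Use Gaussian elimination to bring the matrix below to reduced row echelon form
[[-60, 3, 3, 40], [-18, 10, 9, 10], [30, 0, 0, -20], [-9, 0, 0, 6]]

R1 -> -1/60·R1
  [   1  -1/20  -1/20  -2/3 ]
  [ -18     10      9    10 ]
  [  30      0      0   -20 ]
  [  -9      0      0     6 ]
R2 -> R2 + 18·R1
  [  1  -1/20  -1/20  -2/3 ]
  [  0  91/10  81/10    -2 ]
  [ 30      0      0   -20 ]
  [ -9      0      0     6 ]
R3 -> R3 − 30·R1
  [  1  -1/20  -1/20  -2/3 ]
  [  0  91/10  81/10    -2 ]
  [  0    3/2    3/2     0 ]
  [ -9      0      0     6 ]
R4 -> R4 + 9·R1
  [ 1  -1/20  -1/20  -2/3 ]
  [ 0  91/10  81/10    -2 ]
  [ 0    3/2    3/2     0 ]
  [ 0  -9/20  -9/20     0 ]
R2 -> 10/91·R2
  [ 1  -1/20  -1/20    -2/3 ]
  [ 0      1  81/91  -20/91 ]
  [ 0    3/2    3/2       0 ]
  [ 0  -9/20  -9/20       0 ]
R3 -> R3 − 3/2·R2
  [ 1  -1/20  -1/20    -2/3 ]
  [ 0      1  81/91  -20/91 ]
  [ 0      0  15/91   30/91 ]
  [ 0  -9/20  -9/20       0 ]
R4 -> R4 + 9/20·R2
  [ 1  -1/20   -1/20    -2/3 ]
  [ 0      1   81/91  -20/91 ]
  [ 0      0   15/91   30/91 ]
  [ 0      0  -9/182   -9/91 ]
R3 -> 91/15·R3
  [ 1  -1/20   -1/20    -2/3 ]
  [ 0      1   81/91  -20/91 ]
  [ 0      0       1       2 ]
  [ 0      0  -9/182   -9/91 ]
R4 -> R4 + 9/182·R3
  [ 1  -1/20  -1/20    -2/3 ]
  [ 0      1  81/91  -20/91 ]
  [ 0      0      1       2 ]
  [ 0      0      0       0 ]
R2 -> R2 − 81/91·R3
  [ 1  -1/20  -1/20  -2/3 ]
  [ 0      1      0    -2 ]
  [ 0      0      1     2 ]
  [ 0      0      0     0 ]
R1 -> R1 + 1/20·R3
  [ 1  -1/20  0  -17/30 ]
  [ 0      1  0      -2 ]
  [ 0      0  1       2 ]
  [ 0      0  0       0 ]
R1 -> R1 + 1/20·R2
  [ 1  0  0  -2/3 ]
  [ 0  1  0    -2 ]
  [ 0  0  1     2 ]
  [ 0  0  0     0 ]

[[1, 0, 0, -2/3], [0, 1, 0, -2], [0, 0, 1, 2], [0, 0, 0, 0]]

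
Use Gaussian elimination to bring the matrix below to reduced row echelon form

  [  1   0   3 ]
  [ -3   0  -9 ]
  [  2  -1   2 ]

R2 -> R2 + 3·R1
  [ 1   0  3 ]
  [ 0   0  0 ]
  [ 2  -1  2 ]
R3 -> R3 − 2·R1
  [ 1   0   3 ]
  [ 0   0   0 ]
  [ 0  -1  -4 ]
R2 ↔ R3
  [ 1   0   3 ]
  [ 0  -1  -4 ]
  [ 0   0   0 ]
R2 -> -1·R2
  [ 1  0  3 ]
  [ 0  1  4 ]
  [ 0  0  0 ]

[[1, 0, 3], [0, 1, 4], [0, 0, 0]]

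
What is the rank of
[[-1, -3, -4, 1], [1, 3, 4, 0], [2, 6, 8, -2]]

rank = 2

r1 -> -1·r1
r2 -> r2 − r1
r3 -> r3 − 2·r1
r1 -> r1 + r2
The reduced form has 2 nonzero rows.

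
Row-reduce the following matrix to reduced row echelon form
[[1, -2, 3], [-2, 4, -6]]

Add 2 times R1 to R2.
  [ 1  -2  3 ]
  [ 0   0  0 ]

[[1, -2, 3], [0, 0, 0]]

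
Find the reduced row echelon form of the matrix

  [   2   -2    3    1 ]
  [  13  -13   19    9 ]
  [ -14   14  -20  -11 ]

r1 → 1/2·r1
  [   1   -1  3/2  1/2 ]
  [  13  -13   19    9 ]
  [ -14   14  -20  -11 ]
r2 → r2 − 13·r1
  [   1  -1   3/2  1/2 ]
  [   0   0  -1/2  5/2 ]
  [ -14  14   -20  -11 ]
r3 → r3 + 14·r1
  [ 1  -1   3/2  1/2 ]
  [ 0   0  -1/2  5/2 ]
  [ 0   0     1   -4 ]
r2 → -2·r2
  [ 1  -1  3/2  1/2 ]
  [ 0   0    1   -5 ]
  [ 0   0    1   -4 ]
r3 → r3 − r2
  [ 1  -1  3/2  1/2 ]
  [ 0   0    1   -5 ]
  [ 0   0    0    1 ]
r2 → r2 + 5·r3
  [ 1  -1  3/2  1/2 ]
  [ 0   0    1    0 ]
  [ 0   0    0    1 ]
r1 → r1 − 1/2·r3
  [ 1  -1  3/2  0 ]
  [ 0   0    1  0 ]
  [ 0   0    0  1 ]
r1 → r1 − 3/2·r2
  [ 1  -1  0  0 ]
  [ 0   0  1  0 ]
  [ 0   0  0  1 ]

[[1, -1, 0, 0], [0, 0, 1, 0], [0, 0, 0, 1]]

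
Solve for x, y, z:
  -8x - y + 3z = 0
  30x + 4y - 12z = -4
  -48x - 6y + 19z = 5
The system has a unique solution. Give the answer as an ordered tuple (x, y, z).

(2, -1, 5)

Form the augmented matrix and row-reduce:
  [  -8  -1    3  |   0 ]
  [  30   4  -12  |  -4 ]
  [ -48  -6   19  |   5 ]
Multiply r1 by -1/8.
  [   1  1/8  -3/8  |   0 ]
  [  30    4   -12  |  -4 ]
  [ -48   -6    19  |   5 ]
Subtract 30 times r1 from r2.
  [   1  1/8  -3/8  |   0 ]
  [   0  1/4  -3/4  |  -4 ]
  [ -48   -6    19  |   5 ]
Add 48 times r1 to r3.
  [ 1  1/8  -3/8  |   0 ]
  [ 0  1/4  -3/4  |  -4 ]
  [ 0    0     1  |   5 ]
Multiply r2 by 4.
  [ 1  1/8  -3/8  |    0 ]
  [ 0    1    -3  |  -16 ]
  [ 0    0     1  |    5 ]
Add 3 times r3 to r2.
  [ 1  1/8  -3/8  |   0 ]
  [ 0    1     0  |  -1 ]
  [ 0    0     1  |   5 ]
Add 3/8 times r3 to r1.
  [ 1  1/8  0  |  15/8 ]
  [ 0    1  0  |    -1 ]
  [ 0    0  1  |     5 ]
Subtract 1/8 times r2 from r1.
  [ 1  0  0  |   2 ]
  [ 0  1  0  |  -1 ]
  [ 0  0  1  |   5 ]
Reading off the last column: x = 2, y = -1, z = 5.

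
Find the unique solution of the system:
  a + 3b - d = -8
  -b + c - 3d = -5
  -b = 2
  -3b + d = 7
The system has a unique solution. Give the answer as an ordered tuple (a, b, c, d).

Form the augmented matrix and row-reduce:
  [ 1   3  0  -1  |  -8 ]
  [ 0  -1  1  -3  |  -5 ]
  [ 0  -1  0   0  |   2 ]
  [ 0  -3  0   1  |   7 ]
ρ2 := -1·ρ2
ρ3 := ρ3 + ρ2
ρ4 := ρ4 + 3·ρ2
ρ3 := -1·ρ3
ρ4 := ρ4 + 3·ρ3
ρ3 := ρ3 + 3·ρ4
ρ2 := ρ2 − 3·ρ4
ρ1 := ρ1 + ρ4
ρ2 := ρ2 + ρ3
ρ1 := ρ1 − 3·ρ2
Reading off the last column: a = -1, b = -2, c = -4, d = 1.

(-1, -2, -4, 1)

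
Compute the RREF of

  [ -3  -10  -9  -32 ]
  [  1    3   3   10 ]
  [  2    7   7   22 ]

[[1, 0, 0, 4], [0, 1, 0, 2], [0, 0, 1, 0]]

r1 → -1/3·r1
r2 → r2 − r1
r3 → r3 − 2·r1
r2 → -3·r2
r3 → r3 − 1/3·r2
r1 → r1 − 3·r3
r1 → r1 − 10/3·r2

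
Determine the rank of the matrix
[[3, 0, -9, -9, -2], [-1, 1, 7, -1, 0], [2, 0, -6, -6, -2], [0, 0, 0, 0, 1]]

rank = 3

Multiply R1 by 1/3.
  [  1  0  -3  -3  -2/3 ]
  [ -1  1   7  -1     0 ]
  [  2  0  -6  -6    -2 ]
  [  0  0   0   0     1 ]
Add R1 to R2.
  [ 1  0  -3  -3  -2/3 ]
  [ 0  1   4  -4  -2/3 ]
  [ 2  0  -6  -6    -2 ]
  [ 0  0   0   0     1 ]
Subtract 2 times R1 from R3.
  [ 1  0  -3  -3  -2/3 ]
  [ 0  1   4  -4  -2/3 ]
  [ 0  0   0   0  -2/3 ]
  [ 0  0   0   0     1 ]
Multiply R3 by -3/2.
  [ 1  0  -3  -3  -2/3 ]
  [ 0  1   4  -4  -2/3 ]
  [ 0  0   0   0     1 ]
  [ 0  0   0   0     1 ]
Subtract R3 from R4.
  [ 1  0  -3  -3  -2/3 ]
  [ 0  1   4  -4  -2/3 ]
  [ 0  0   0   0     1 ]
  [ 0  0   0   0     0 ]
Add 2/3 times R3 to R2.
  [ 1  0  -3  -3  -2/3 ]
  [ 0  1   4  -4     0 ]
  [ 0  0   0   0     1 ]
  [ 0  0   0   0     0 ]
Add 2/3 times R3 to R1.
  [ 1  0  -3  -3  0 ]
  [ 0  1   4  -4  0 ]
  [ 0  0   0   0  1 ]
  [ 0  0   0   0  0 ]
The reduced form has 3 nonzero rows.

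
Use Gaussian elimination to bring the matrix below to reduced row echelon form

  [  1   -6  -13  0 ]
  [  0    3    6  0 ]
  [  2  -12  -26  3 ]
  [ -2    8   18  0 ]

[[1, 0, -1, 0], [0, 1, 2, 0], [0, 0, 0, 1], [0, 0, 0, 0]]

Subtract 2 times R1 from R3.
  [  1  -6  -13  0 ]
  [  0   3    6  0 ]
  [  0   0    0  3 ]
  [ -2   8   18  0 ]
Add 2 times R1 to R4.
  [ 1  -6  -13  0 ]
  [ 0   3    6  0 ]
  [ 0   0    0  3 ]
  [ 0  -4   -8  0 ]
Multiply R2 by 1/3.
  [ 1  -6  -13  0 ]
  [ 0   1    2  0 ]
  [ 0   0    0  3 ]
  [ 0  -4   -8  0 ]
Add 4 times R2 to R4.
  [ 1  -6  -13  0 ]
  [ 0   1    2  0 ]
  [ 0   0    0  3 ]
  [ 0   0    0  0 ]
Multiply R3 by 1/3.
  [ 1  -6  -13  0 ]
  [ 0   1    2  0 ]
  [ 0   0    0  1 ]
  [ 0   0    0  0 ]
Add 6 times R2 to R1.
  [ 1  0  -1  0 ]
  [ 0  1   2  0 ]
  [ 0  0   0  1 ]
  [ 0  0   0  0 ]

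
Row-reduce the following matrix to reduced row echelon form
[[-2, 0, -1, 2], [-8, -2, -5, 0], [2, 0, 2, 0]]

[[1, 0, 0, -2], [0, 1, 0, 3], [0, 0, 1, 2]]

R1 -> -1/2·R1
  [  1   0  1/2  -1 ]
  [ -8  -2   -5   0 ]
  [  2   0    2   0 ]
R2 -> R2 + 8·R1
  [ 1   0  1/2  -1 ]
  [ 0  -2   -1  -8 ]
  [ 2   0    2   0 ]
R3 -> R3 − 2·R1
  [ 1   0  1/2  -1 ]
  [ 0  -2   -1  -8 ]
  [ 0   0    1   2 ]
R2 -> -1/2·R2
  [ 1  0  1/2  -1 ]
  [ 0  1  1/2   4 ]
  [ 0  0    1   2 ]
R2 -> R2 − 1/2·R3
  [ 1  0  1/2  -1 ]
  [ 0  1    0   3 ]
  [ 0  0    1   2 ]
R1 -> R1 − 1/2·R3
  [ 1  0  0  -2 ]
  [ 0  1  0   3 ]
  [ 0  0  1   2 ]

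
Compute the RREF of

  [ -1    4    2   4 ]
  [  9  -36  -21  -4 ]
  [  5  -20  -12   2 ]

Multiply r1 by -1.
  [ 1   -4   -2  -4 ]
  [ 9  -36  -21  -4 ]
  [ 5  -20  -12   2 ]
Subtract 9 times r1 from r2.
  [ 1   -4   -2  -4 ]
  [ 0    0   -3  32 ]
  [ 5  -20  -12   2 ]
Subtract 5 times r1 from r3.
  [ 1  -4  -2  -4 ]
  [ 0   0  -3  32 ]
  [ 0   0  -2  22 ]
Multiply r2 by -1/3.
  [ 1  -4  -2     -4 ]
  [ 0   0   1  -32/3 ]
  [ 0   0  -2     22 ]
Add 2 times r2 to r3.
  [ 1  -4  -2     -4 ]
  [ 0   0   1  -32/3 ]
  [ 0   0   0    2/3 ]
Multiply r3 by 3/2.
  [ 1  -4  -2     -4 ]
  [ 0   0   1  -32/3 ]
  [ 0   0   0      1 ]
Add 32/3 times r3 to r2.
  [ 1  -4  -2  -4 ]
  [ 0   0   1   0 ]
  [ 0   0   0   1 ]
Add 4 times r3 to r1.
  [ 1  -4  -2  0 ]
  [ 0   0   1  0 ]
  [ 0   0   0  1 ]
Add 2 times r2 to r1.
  [ 1  -4  0  0 ]
  [ 0   0  1  0 ]
  [ 0   0  0  1 ]

[[1, -4, 0, 0], [0, 0, 1, 0], [0, 0, 0, 1]]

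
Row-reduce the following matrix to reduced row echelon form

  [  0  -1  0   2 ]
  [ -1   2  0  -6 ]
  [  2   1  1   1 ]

[[1, 0, 0, 2], [0, 1, 0, -2], [0, 0, 1, -1]]

ρ1 ↔ ρ2
  [ -1   2  0  -6 ]
  [  0  -1  0   2 ]
  [  2   1  1   1 ]
ρ1 → -1·ρ1
  [ 1  -2  0  6 ]
  [ 0  -1  0  2 ]
  [ 2   1  1  1 ]
ρ3 → ρ3 − 2·ρ1
  [ 1  -2  0    6 ]
  [ 0  -1  0    2 ]
  [ 0   5  1  -11 ]
ρ2 → -1·ρ2
  [ 1  -2  0    6 ]
  [ 0   1  0   -2 ]
  [ 0   5  1  -11 ]
ρ3 → ρ3 − 5·ρ2
  [ 1  -2  0   6 ]
  [ 0   1  0  -2 ]
  [ 0   0  1  -1 ]
ρ1 → ρ1 + 2·ρ2
  [ 1  0  0   2 ]
  [ 0  1  0  -2 ]
  [ 0  0  1  -1 ]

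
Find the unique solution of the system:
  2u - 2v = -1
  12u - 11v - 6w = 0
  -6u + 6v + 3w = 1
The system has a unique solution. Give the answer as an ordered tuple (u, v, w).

Form the augmented matrix and row-reduce:
  [  2   -2   0  |  -1 ]
  [ 12  -11  -6  |   0 ]
  [ -6    6   3  |   1 ]
Multiply R1 by 1/2.
  [  1   -1   0  |  -1/2 ]
  [ 12  -11  -6  |     0 ]
  [ -6    6   3  |     1 ]
Subtract 12 times R1 from R2.
  [  1  -1   0  |  -1/2 ]
  [  0   1  -6  |     6 ]
  [ -6   6   3  |     1 ]
Add 6 times R1 to R3.
  [ 1  -1   0  |  -1/2 ]
  [ 0   1  -6  |     6 ]
  [ 0   0   3  |    -2 ]
Multiply R3 by 1/3.
  [ 1  -1   0  |  -1/2 ]
  [ 0   1  -6  |     6 ]
  [ 0   0   1  |  -2/3 ]
Add 6 times R3 to R2.
  [ 1  -1  0  |  -1/2 ]
  [ 0   1  0  |     2 ]
  [ 0   0  1  |  -2/3 ]
Add R2 to R1.
  [ 1  0  0  |   3/2 ]
  [ 0  1  0  |     2 ]
  [ 0  0  1  |  -2/3 ]
Reading off the last column: u = 3/2, v = 2, w = -2/3.

(3/2, 2, -2/3)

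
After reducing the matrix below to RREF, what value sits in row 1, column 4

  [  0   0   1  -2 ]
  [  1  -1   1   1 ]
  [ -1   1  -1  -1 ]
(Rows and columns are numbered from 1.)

Swap r1 and r2.
  [  1  -1   1   1 ]
  [  0   0   1  -2 ]
  [ -1   1  -1  -1 ]
Add r1 to r3.
  [ 1  -1  1   1 ]
  [ 0   0  1  -2 ]
  [ 0   0  0   0 ]
Subtract r2 from r1.
  [ 1  -1  0   3 ]
  [ 0   0  1  -2 ]
  [ 0   0  0   0 ]

3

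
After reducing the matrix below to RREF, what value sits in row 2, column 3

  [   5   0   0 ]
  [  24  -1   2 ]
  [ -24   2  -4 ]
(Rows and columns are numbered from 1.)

R1 ← 1/5·R1
R2 ← R2 − 24·R1
R3 ← R3 + 24·R1
R2 ← -1·R2
R3 ← R3 − 2·R2

-2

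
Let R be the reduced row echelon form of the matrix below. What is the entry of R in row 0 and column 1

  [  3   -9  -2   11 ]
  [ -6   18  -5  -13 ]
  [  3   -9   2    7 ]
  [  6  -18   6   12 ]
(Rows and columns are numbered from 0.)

-3

Multiply r1 by 1/3.
Add 6 times r1 to r2.
Subtract 3 times r1 from r3.
Subtract 6 times r1 from r4.
Multiply r2 by -1/9.
Subtract 4 times r2 from r3.
Subtract 10 times r2 from r4.
Add 2/3 times r2 to r1.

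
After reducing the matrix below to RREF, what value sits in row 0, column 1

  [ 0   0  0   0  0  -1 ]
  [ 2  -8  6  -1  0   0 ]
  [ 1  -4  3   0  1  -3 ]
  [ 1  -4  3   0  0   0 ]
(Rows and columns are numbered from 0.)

Swap R1 and R2.
  [ 2  -8  6  -1  0   0 ]
  [ 0   0  0   0  0  -1 ]
  [ 1  -4  3   0  1  -3 ]
  [ 1  -4  3   0  0   0 ]
Multiply R1 by 1/2.
  [ 1  -4  3  -1/2  0   0 ]
  [ 0   0  0     0  0  -1 ]
  [ 1  -4  3     0  1  -3 ]
  [ 1  -4  3     0  0   0 ]
Subtract R1 from R3.
  [ 1  -4  3  -1/2  0   0 ]
  [ 0   0  0     0  0  -1 ]
  [ 0   0  0   1/2  1  -3 ]
  [ 1  -4  3     0  0   0 ]
Subtract R1 from R4.
  [ 1  -4  3  -1/2  0   0 ]
  [ 0   0  0     0  0  -1 ]
  [ 0   0  0   1/2  1  -3 ]
  [ 0   0  0   1/2  0   0 ]
Swap R2 and R3.
  [ 1  -4  3  -1/2  0   0 ]
  [ 0   0  0   1/2  1  -3 ]
  [ 0   0  0     0  0  -1 ]
  [ 0   0  0   1/2  0   0 ]
Multiply R2 by 2.
  [ 1  -4  3  -1/2  0   0 ]
  [ 0   0  0     1  2  -6 ]
  [ 0   0  0     0  0  -1 ]
  [ 0   0  0   1/2  0   0 ]
Subtract 1/2 times R2 from R4.
  [ 1  -4  3  -1/2   0   0 ]
  [ 0   0  0     1   2  -6 ]
  [ 0   0  0     0   0  -1 ]
  [ 0   0  0     0  -1   3 ]
Swap R3 and R4.
  [ 1  -4  3  -1/2   0   0 ]
  [ 0   0  0     1   2  -6 ]
  [ 0   0  0     0  -1   3 ]
  [ 0   0  0     0   0  -1 ]
Multiply R3 by -1.
  [ 1  -4  3  -1/2  0   0 ]
  [ 0   0  0     1  2  -6 ]
  [ 0   0  0     0  1  -3 ]
  [ 0   0  0     0  0  -1 ]
Multiply R4 by -1.
  [ 1  -4  3  -1/2  0   0 ]
  [ 0   0  0     1  2  -6 ]
  [ 0   0  0     0  1  -3 ]
  [ 0   0  0     0  0   1 ]
Add 3 times R4 to R3.
  [ 1  -4  3  -1/2  0   0 ]
  [ 0   0  0     1  2  -6 ]
  [ 0   0  0     0  1   0 ]
  [ 0   0  0     0  0   1 ]
Add 6 times R4 to R2.
  [ 1  -4  3  -1/2  0  0 ]
  [ 0   0  0     1  2  0 ]
  [ 0   0  0     0  1  0 ]
  [ 0   0  0     0  0  1 ]
Subtract 2 times R3 from R2.
  [ 1  -4  3  -1/2  0  0 ]
  [ 0   0  0     1  0  0 ]
  [ 0   0  0     0  1  0 ]
  [ 0   0  0     0  0  1 ]
Add 1/2 times R2 to R1.
  [ 1  -4  3  0  0  0 ]
  [ 0   0  0  1  0  0 ]
  [ 0   0  0  0  1  0 ]
  [ 0   0  0  0  0  1 ]

-4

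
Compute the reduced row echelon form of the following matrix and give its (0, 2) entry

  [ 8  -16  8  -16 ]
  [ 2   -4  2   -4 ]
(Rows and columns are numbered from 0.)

R1 := 1/8·R1
R2 := R2 − 2·R1

1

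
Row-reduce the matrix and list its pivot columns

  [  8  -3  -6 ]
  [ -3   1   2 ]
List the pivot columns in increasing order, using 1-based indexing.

r1 := 1/8·r1
  [  1  -3/8  -3/4 ]
  [ -3     1     2 ]
r2 := r2 + 3·r1
  [ 1  -3/8  -3/4 ]
  [ 0  -1/8  -1/4 ]
r2 := -8·r2
  [ 1  -3/8  -3/4 ]
  [ 0     1     2 ]
r1 := r1 + 3/8·r2
  [ 1  0  0 ]
  [ 0  1  2 ]
Pivot columns are the columns containing a leading 1.

1, 2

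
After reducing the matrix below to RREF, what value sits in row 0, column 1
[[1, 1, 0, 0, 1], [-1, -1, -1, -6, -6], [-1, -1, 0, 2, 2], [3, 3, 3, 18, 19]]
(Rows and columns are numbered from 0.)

R2 -> R2 + R1
  [  1   1   0   0   1 ]
  [  0   0  -1  -6  -5 ]
  [ -1  -1   0   2   2 ]
  [  3   3   3  18  19 ]
R3 -> R3 + R1
  [ 1  1   0   0   1 ]
  [ 0  0  -1  -6  -5 ]
  [ 0  0   0   2   3 ]
  [ 3  3   3  18  19 ]
R4 -> R4 − 3·R1
  [ 1  1   0   0   1 ]
  [ 0  0  -1  -6  -5 ]
  [ 0  0   0   2   3 ]
  [ 0  0   3  18  16 ]
R2 -> -1·R2
  [ 1  1  0   0   1 ]
  [ 0  0  1   6   5 ]
  [ 0  0  0   2   3 ]
  [ 0  0  3  18  16 ]
R4 -> R4 − 3·R2
  [ 1  1  0  0  1 ]
  [ 0  0  1  6  5 ]
  [ 0  0  0  2  3 ]
  [ 0  0  0  0  1 ]
R3 -> 1/2·R3
  [ 1  1  0  0    1 ]
  [ 0  0  1  6    5 ]
  [ 0  0  0  1  3/2 ]
  [ 0  0  0  0    1 ]
R3 -> R3 − 3/2·R4
  [ 1  1  0  0  1 ]
  [ 0  0  1  6  5 ]
  [ 0  0  0  1  0 ]
  [ 0  0  0  0  1 ]
R2 -> R2 − 5·R4
  [ 1  1  0  0  1 ]
  [ 0  0  1  6  0 ]
  [ 0  0  0  1  0 ]
  [ 0  0  0  0  1 ]
R1 -> R1 − R4
  [ 1  1  0  0  0 ]
  [ 0  0  1  6  0 ]
  [ 0  0  0  1  0 ]
  [ 0  0  0  0  1 ]
R2 -> R2 − 6·R3
  [ 1  1  0  0  0 ]
  [ 0  0  1  0  0 ]
  [ 0  0  0  1  0 ]
  [ 0  0  0  0  1 ]

1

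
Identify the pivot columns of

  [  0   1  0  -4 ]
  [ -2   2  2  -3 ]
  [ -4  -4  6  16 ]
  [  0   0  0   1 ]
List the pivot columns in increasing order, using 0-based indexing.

0, 1, 2, 3

ρ1 <-> ρ2
  [ -2   2  2  -3 ]
  [  0   1  0  -4 ]
  [ -4  -4  6  16 ]
  [  0   0  0   1 ]
ρ1 → -1/2·ρ1
  [  1  -1  -1  3/2 ]
  [  0   1   0   -4 ]
  [ -4  -4   6   16 ]
  [  0   0   0    1 ]
ρ3 → ρ3 + 4·ρ1
  [ 1  -1  -1  3/2 ]
  [ 0   1   0   -4 ]
  [ 0  -8   2   22 ]
  [ 0   0   0    1 ]
ρ3 → ρ3 + 8·ρ2
  [ 1  -1  -1  3/2 ]
  [ 0   1   0   -4 ]
  [ 0   0   2  -10 ]
  [ 0   0   0    1 ]
ρ3 → 1/2·ρ3
  [ 1  -1  -1  3/2 ]
  [ 0   1   0   -4 ]
  [ 0   0   1   -5 ]
  [ 0   0   0    1 ]
ρ3 → ρ3 + 5·ρ4
  [ 1  -1  -1  3/2 ]
  [ 0   1   0   -4 ]
  [ 0   0   1    0 ]
  [ 0   0   0    1 ]
ρ2 → ρ2 + 4·ρ4
  [ 1  -1  -1  3/2 ]
  [ 0   1   0    0 ]
  [ 0   0   1    0 ]
  [ 0   0   0    1 ]
ρ1 → ρ1 − 3/2·ρ4
  [ 1  -1  -1  0 ]
  [ 0   1   0  0 ]
  [ 0   0   1  0 ]
  [ 0   0   0  1 ]
ρ1 → ρ1 + ρ3
  [ 1  -1  0  0 ]
  [ 0   1  0  0 ]
  [ 0   0  1  0 ]
  [ 0   0  0  1 ]
ρ1 → ρ1 + ρ2
  [ 1  0  0  0 ]
  [ 0  1  0  0 ]
  [ 0  0  1  0 ]
  [ 0  0  0  1 ]
Pivot columns are the columns containing a leading 1.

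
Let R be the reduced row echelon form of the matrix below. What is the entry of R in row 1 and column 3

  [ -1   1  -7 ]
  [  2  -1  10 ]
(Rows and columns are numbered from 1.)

ρ1 ← -1·ρ1
  [ 1  -1   7 ]
  [ 2  -1  10 ]
ρ2 ← ρ2 − 2·ρ1
  [ 1  -1   7 ]
  [ 0   1  -4 ]
ρ1 ← ρ1 + ρ2
  [ 1  0   3 ]
  [ 0  1  -4 ]

3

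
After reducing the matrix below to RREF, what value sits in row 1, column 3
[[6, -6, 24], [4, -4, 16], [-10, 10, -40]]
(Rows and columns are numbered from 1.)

4

ρ1 → 1/6·ρ1
  [   1  -1    4 ]
  [   4  -4   16 ]
  [ -10  10  -40 ]
ρ2 → ρ2 − 4·ρ1
  [   1  -1    4 ]
  [   0   0    0 ]
  [ -10  10  -40 ]
ρ3 → ρ3 + 10·ρ1
  [ 1  -1  4 ]
  [ 0   0  0 ]
  [ 0   0  0 ]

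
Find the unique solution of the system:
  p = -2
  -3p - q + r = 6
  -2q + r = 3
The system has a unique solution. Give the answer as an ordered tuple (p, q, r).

Form the augmented matrix and row-reduce:
  [  1   0  0  |  -2 ]
  [ -3  -1  1  |   6 ]
  [  0  -2  1  |   3 ]
Add 3 times ρ1 to ρ2.
Multiply ρ2 by -1.
Add 2 times ρ2 to ρ3.
Multiply ρ3 by -1.
Add ρ3 to ρ2.
Reading off the last column: p = -2, q = -3, r = -3.

(-2, -3, -3)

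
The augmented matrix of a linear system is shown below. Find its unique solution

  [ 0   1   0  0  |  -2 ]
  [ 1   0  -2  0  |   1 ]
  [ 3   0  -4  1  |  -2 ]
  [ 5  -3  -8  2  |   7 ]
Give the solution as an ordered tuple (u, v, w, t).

R1 <-> R2
  [ 1   0  -2  0  |   1 ]
  [ 0   1   0  0  |  -2 ]
  [ 3   0  -4  1  |  -2 ]
  [ 5  -3  -8  2  |   7 ]
R3 := R3 − 3·R1
  [ 1   0  -2  0  |   1 ]
  [ 0   1   0  0  |  -2 ]
  [ 0   0   2  1  |  -5 ]
  [ 5  -3  -8  2  |   7 ]
R4 := R4 − 5·R1
  [ 1   0  -2  0  |   1 ]
  [ 0   1   0  0  |  -2 ]
  [ 0   0   2  1  |  -5 ]
  [ 0  -3   2  2  |   2 ]
R4 := R4 + 3·R2
  [ 1  0  -2  0  |   1 ]
  [ 0  1   0  0  |  -2 ]
  [ 0  0   2  1  |  -5 ]
  [ 0  0   2  2  |  -4 ]
R3 := 1/2·R3
  [ 1  0  -2    0  |     1 ]
  [ 0  1   0    0  |    -2 ]
  [ 0  0   1  1/2  |  -5/2 ]
  [ 0  0   2    2  |    -4 ]
R4 := R4 − 2·R3
  [ 1  0  -2    0  |     1 ]
  [ 0  1   0    0  |    -2 ]
  [ 0  0   1  1/2  |  -5/2 ]
  [ 0  0   0    1  |     1 ]
R3 := R3 − 1/2·R4
  [ 1  0  -2  0  |   1 ]
  [ 0  1   0  0  |  -2 ]
  [ 0  0   1  0  |  -3 ]
  [ 0  0   0  1  |   1 ]
R1 := R1 + 2·R3
  [ 1  0  0  0  |  -5 ]
  [ 0  1  0  0  |  -2 ]
  [ 0  0  1  0  |  -3 ]
  [ 0  0  0  1  |   1 ]
Reading off the last column: u = -5, v = -2, w = -3, t = 1.

(-5, -2, -3, 1)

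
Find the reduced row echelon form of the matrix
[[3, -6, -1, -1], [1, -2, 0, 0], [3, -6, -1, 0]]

[[1, -2, 0, 0], [0, 0, 1, 0], [0, 0, 0, 1]]

ρ1 → 1/3·ρ1
  [ 1  -2  -1/3  -1/3 ]
  [ 1  -2     0     0 ]
  [ 3  -6    -1     0 ]
ρ2 → ρ2 − ρ1
  [ 1  -2  -1/3  -1/3 ]
  [ 0   0   1/3   1/3 ]
  [ 3  -6    -1     0 ]
ρ3 → ρ3 − 3·ρ1
  [ 1  -2  -1/3  -1/3 ]
  [ 0   0   1/3   1/3 ]
  [ 0   0     0     1 ]
ρ2 → 3·ρ2
  [ 1  -2  -1/3  -1/3 ]
  [ 0   0     1     1 ]
  [ 0   0     0     1 ]
ρ2 → ρ2 − ρ3
  [ 1  -2  -1/3  -1/3 ]
  [ 0   0     1     0 ]
  [ 0   0     0     1 ]
ρ1 → ρ1 + 1/3·ρ3
  [ 1  -2  -1/3  0 ]
  [ 0   0     1  0 ]
  [ 0   0     0  1 ]
ρ1 → ρ1 + 1/3·ρ2
  [ 1  -2  0  0 ]
  [ 0   0  1  0 ]
  [ 0   0  0  1 ]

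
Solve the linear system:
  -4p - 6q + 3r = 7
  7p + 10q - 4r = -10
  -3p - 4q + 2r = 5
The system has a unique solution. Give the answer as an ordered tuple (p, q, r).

(-1, 1/2, 2)

Form the augmented matrix and row-reduce:
  [ -4  -6   3  |    7 ]
  [  7  10  -4  |  -10 ]
  [ -3  -4   2  |    5 ]
R1 -> -1/4·R1
  [  1  3/2  -3/4  |  -7/4 ]
  [  7   10    -4  |   -10 ]
  [ -3   -4     2  |     5 ]
R2 -> R2 − 7·R1
  [  1   3/2  -3/4  |  -7/4 ]
  [  0  -1/2   5/4  |   9/4 ]
  [ -3    -4     2  |     5 ]
R3 -> R3 + 3·R1
  [ 1   3/2  -3/4  |  -7/4 ]
  [ 0  -1/2   5/4  |   9/4 ]
  [ 0   1/2  -1/4  |  -1/4 ]
R2 -> -2·R2
  [ 1  3/2  -3/4  |  -7/4 ]
  [ 0    1  -5/2  |  -9/2 ]
  [ 0  1/2  -1/4  |  -1/4 ]
R3 -> R3 − 1/2·R2
  [ 1  3/2  -3/4  |  -7/4 ]
  [ 0    1  -5/2  |  -9/2 ]
  [ 0    0     1  |     2 ]
R2 -> R2 + 5/2·R3
  [ 1  3/2  -3/4  |  -7/4 ]
  [ 0    1     0  |   1/2 ]
  [ 0    0     1  |     2 ]
R1 -> R1 + 3/4·R3
  [ 1  3/2  0  |  -1/4 ]
  [ 0    1  0  |   1/2 ]
  [ 0    0  1  |     2 ]
R1 -> R1 − 3/2·R2
  [ 1  0  0  |   -1 ]
  [ 0  1  0  |  1/2 ]
  [ 0  0  1  |    2 ]
Reading off the last column: p = -1, q = 1/2, r = 2.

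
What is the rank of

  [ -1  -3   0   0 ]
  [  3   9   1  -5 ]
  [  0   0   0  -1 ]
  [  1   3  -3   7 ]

R1 := -1·R1
R2 := R2 − 3·R1
R4 := R4 − R1
R4 := R4 + 3·R2
R3 := -1·R3
R4 := R4 + 8·R3
R2 := R2 + 5·R3
The reduced form has 3 nonzero rows.

rank = 3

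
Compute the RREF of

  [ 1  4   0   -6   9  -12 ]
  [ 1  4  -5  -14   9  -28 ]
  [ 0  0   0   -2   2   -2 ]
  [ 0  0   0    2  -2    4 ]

R2 ← R2 − R1
R2 ← -1/5·R2
R3 ← -1/2·R3
R4 ← R4 − 2·R3
R4 ← 1/2·R4
R3 ← R3 − R4
R2 ← R2 − 16/5·R4
R1 ← R1 + 12·R4
R2 ← R2 − 8/5·R3
R1 ← R1 + 6·R3

[[1, 4, 0, 0, 3, 0], [0, 0, 1, 0, 8/5, 0], [0, 0, 0, 1, -1, 0], [0, 0, 0, 0, 0, 1]]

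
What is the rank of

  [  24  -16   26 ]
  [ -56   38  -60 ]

r1 → 1/24·r1
  [   1  -2/3  13/12 ]
  [ -56    38    -60 ]
r2 → r2 + 56·r1
  [ 1  -2/3  13/12 ]
  [ 0   2/3    2/3 ]
r2 → 3/2·r2
  [ 1  -2/3  13/12 ]
  [ 0     1      1 ]
r1 → r1 + 2/3·r2
  [ 1  0  7/4 ]
  [ 0  1    1 ]
The reduced form has 2 nonzero rows.

rank = 2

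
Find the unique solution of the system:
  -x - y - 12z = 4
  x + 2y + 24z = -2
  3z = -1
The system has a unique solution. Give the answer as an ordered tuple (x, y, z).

(-6, 6, -1/3)

Form the augmented matrix and row-reduce:
  [ -1  -1  -12  |   4 ]
  [  1   2   24  |  -2 ]
  [  0   0    3  |  -1 ]
Multiply R1 by -1.
  [ 1  1  12  |  -4 ]
  [ 1  2  24  |  -2 ]
  [ 0  0   3  |  -1 ]
Subtract R1 from R2.
  [ 1  1  12  |  -4 ]
  [ 0  1  12  |   2 ]
  [ 0  0   3  |  -1 ]
Multiply R3 by 1/3.
  [ 1  1  12  |    -4 ]
  [ 0  1  12  |     2 ]
  [ 0  0   1  |  -1/3 ]
Subtract 12 times R3 from R2.
  [ 1  1  12  |    -4 ]
  [ 0  1   0  |     6 ]
  [ 0  0   1  |  -1/3 ]
Subtract 12 times R3 from R1.
  [ 1  1  0  |     0 ]
  [ 0  1  0  |     6 ]
  [ 0  0  1  |  -1/3 ]
Subtract R2 from R1.
  [ 1  0  0  |    -6 ]
  [ 0  1  0  |     6 ]
  [ 0  0  1  |  -1/3 ]
Reading off the last column: x = -6, y = 6, z = -1/3.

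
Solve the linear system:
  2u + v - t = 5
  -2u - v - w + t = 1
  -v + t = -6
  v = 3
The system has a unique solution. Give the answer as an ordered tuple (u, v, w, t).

(-1/2, 3, -6, -3)

Form the augmented matrix and row-reduce:
  [  2   1   0  -1  |   5 ]
  [ -2  -1  -1   1  |   1 ]
  [  0  -1   0   1  |  -6 ]
  [  0   1   0   0  |   3 ]
ρ1 := 1/2·ρ1
  [  1  1/2   0  -1/2  |  5/2 ]
  [ -2   -1  -1     1  |    1 ]
  [  0   -1   0     1  |   -6 ]
  [  0    1   0     0  |    3 ]
ρ2 := ρ2 + 2·ρ1
  [ 1  1/2   0  -1/2  |  5/2 ]
  [ 0    0  -1     0  |    6 ]
  [ 0   -1   0     1  |   -6 ]
  [ 0    1   0     0  |    3 ]
ρ2 <=> ρ3
  [ 1  1/2   0  -1/2  |  5/2 ]
  [ 0   -1   0     1  |   -6 ]
  [ 0    0  -1     0  |    6 ]
  [ 0    1   0     0  |    3 ]
ρ2 := -1·ρ2
  [ 1  1/2   0  -1/2  |  5/2 ]
  [ 0    1   0    -1  |    6 ]
  [ 0    0  -1     0  |    6 ]
  [ 0    1   0     0  |    3 ]
ρ4 := ρ4 − ρ2
  [ 1  1/2   0  -1/2  |  5/2 ]
  [ 0    1   0    -1  |    6 ]
  [ 0    0  -1     0  |    6 ]
  [ 0    0   0     1  |   -3 ]
ρ3 := -1·ρ3
  [ 1  1/2  0  -1/2  |  5/2 ]
  [ 0    1  0    -1  |    6 ]
  [ 0    0  1     0  |   -6 ]
  [ 0    0  0     1  |   -3 ]
ρ2 := ρ2 + ρ4
  [ 1  1/2  0  -1/2  |  5/2 ]
  [ 0    1  0     0  |    3 ]
  [ 0    0  1     0  |   -6 ]
  [ 0    0  0     1  |   -3 ]
ρ1 := ρ1 + 1/2·ρ4
  [ 1  1/2  0  0  |   1 ]
  [ 0    1  0  0  |   3 ]
  [ 0    0  1  0  |  -6 ]
  [ 0    0  0  1  |  -3 ]
ρ1 := ρ1 − 1/2·ρ2
  [ 1  0  0  0  |  -1/2 ]
  [ 0  1  0  0  |     3 ]
  [ 0  0  1  0  |    -6 ]
  [ 0  0  0  1  |    -3 ]
Reading off the last column: u = -1/2, v = 3, w = -6, t = -3.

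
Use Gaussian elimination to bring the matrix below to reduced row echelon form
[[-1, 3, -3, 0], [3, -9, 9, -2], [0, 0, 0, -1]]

[[1, -3, 3, 0], [0, 0, 0, 1], [0, 0, 0, 0]]

R1 := -1·R1
R2 := R2 − 3·R1
R2 := -1/2·R2
R3 := R3 + R2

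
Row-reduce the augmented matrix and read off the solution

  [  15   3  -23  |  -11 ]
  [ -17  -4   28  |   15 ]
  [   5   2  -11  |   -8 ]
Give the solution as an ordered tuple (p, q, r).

(1, -1, 1)

R1 -> 1/15·R1
  [   1  1/5  -23/15  |  -11/15 ]
  [ -17   -4      28  |      15 ]
  [   5    2     -11  |      -8 ]
R2 -> R2 + 17·R1
  [ 1   1/5  -23/15  |  -11/15 ]
  [ 0  -3/5   29/15  |   38/15 ]
  [ 5     2     -11  |      -8 ]
R3 -> R3 − 5·R1
  [ 1   1/5  -23/15  |  -11/15 ]
  [ 0  -3/5   29/15  |   38/15 ]
  [ 0     1   -10/3  |   -13/3 ]
R2 -> -5/3·R2
  [ 1  1/5  -23/15  |  -11/15 ]
  [ 0    1   -29/9  |   -38/9 ]
  [ 0    1   -10/3  |   -13/3 ]
R3 -> R3 − R2
  [ 1  1/5  -23/15  |  -11/15 ]
  [ 0    1   -29/9  |   -38/9 ]
  [ 0    0    -1/9  |    -1/9 ]
R3 -> -9·R3
  [ 1  1/5  -23/15  |  -11/15 ]
  [ 0    1   -29/9  |   -38/9 ]
  [ 0    0       1  |       1 ]
R2 -> R2 + 29/9·R3
  [ 1  1/5  -23/15  |  -11/15 ]
  [ 0    1       0  |      -1 ]
  [ 0    0       1  |       1 ]
R1 -> R1 + 23/15·R3
  [ 1  1/5  0  |  4/5 ]
  [ 0    1  0  |   -1 ]
  [ 0    0  1  |    1 ]
R1 -> R1 − 1/5·R2
  [ 1  0  0  |   1 ]
  [ 0  1  0  |  -1 ]
  [ 0  0  1  |   1 ]
Reading off the last column: p = 1, q = -1, r = 1.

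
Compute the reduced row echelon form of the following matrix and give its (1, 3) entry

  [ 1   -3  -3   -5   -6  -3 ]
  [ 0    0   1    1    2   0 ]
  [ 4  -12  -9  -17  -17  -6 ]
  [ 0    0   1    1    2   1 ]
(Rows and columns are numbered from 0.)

1

Subtract 4 times r1 from r3.
  [ 1  -3  -3  -5  -6  -3 ]
  [ 0   0   1   1   2   0 ]
  [ 0   0   3   3   7   6 ]
  [ 0   0   1   1   2   1 ]
Subtract 3 times r2 from r3.
  [ 1  -3  -3  -5  -6  -3 ]
  [ 0   0   1   1   2   0 ]
  [ 0   0   0   0   1   6 ]
  [ 0   0   1   1   2   1 ]
Subtract r2 from r4.
  [ 1  -3  -3  -5  -6  -3 ]
  [ 0   0   1   1   2   0 ]
  [ 0   0   0   0   1   6 ]
  [ 0   0   0   0   0   1 ]
Subtract 6 times r4 from r3.
  [ 1  -3  -3  -5  -6  -3 ]
  [ 0   0   1   1   2   0 ]
  [ 0   0   0   0   1   0 ]
  [ 0   0   0   0   0   1 ]
Add 3 times r4 to r1.
  [ 1  -3  -3  -5  -6  0 ]
  [ 0   0   1   1   2  0 ]
  [ 0   0   0   0   1  0 ]
  [ 0   0   0   0   0  1 ]
Subtract 2 times r3 from r2.
  [ 1  -3  -3  -5  -6  0 ]
  [ 0   0   1   1   0  0 ]
  [ 0   0   0   0   1  0 ]
  [ 0   0   0   0   0  1 ]
Add 6 times r3 to r1.
  [ 1  -3  -3  -5  0  0 ]
  [ 0   0   1   1  0  0 ]
  [ 0   0   0   0  1  0 ]
  [ 0   0   0   0  0  1 ]
Add 3 times r2 to r1.
  [ 1  -3  0  -2  0  0 ]
  [ 0   0  1   1  0  0 ]
  [ 0   0  0   0  1  0 ]
  [ 0   0  0   0  0  1 ]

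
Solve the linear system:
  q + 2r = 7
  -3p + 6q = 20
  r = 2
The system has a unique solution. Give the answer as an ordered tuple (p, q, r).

Form the augmented matrix and row-reduce:
  [  0  1  2  |   7 ]
  [ -3  6  0  |  20 ]
  [  0  0  1  |   2 ]
ρ1 ↔ ρ2
  [ -3  6  0  |  20 ]
  [  0  1  2  |   7 ]
  [  0  0  1  |   2 ]
ρ1 → -1/3·ρ1
  [ 1  -2  0  |  -20/3 ]
  [ 0   1  2  |      7 ]
  [ 0   0  1  |      2 ]
ρ2 → ρ2 − 2·ρ3
  [ 1  -2  0  |  -20/3 ]
  [ 0   1  0  |      3 ]
  [ 0   0  1  |      2 ]
ρ1 → ρ1 + 2·ρ2
  [ 1  0  0  |  -2/3 ]
  [ 0  1  0  |     3 ]
  [ 0  0  1  |     2 ]
Reading off the last column: p = -2/3, q = 3, r = 2.

(-2/3, 3, 2)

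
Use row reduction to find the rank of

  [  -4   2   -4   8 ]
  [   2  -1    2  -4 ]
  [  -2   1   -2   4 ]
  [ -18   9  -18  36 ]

rank = 1

r1 -> -1/4·r1
  [   1  -1/2    1  -2 ]
  [   2    -1    2  -4 ]
  [  -2     1   -2   4 ]
  [ -18     9  -18  36 ]
r2 -> r2 − 2·r1
  [   1  -1/2    1  -2 ]
  [   0     0    0   0 ]
  [  -2     1   -2   4 ]
  [ -18     9  -18  36 ]
r3 -> r3 + 2·r1
  [   1  -1/2    1  -2 ]
  [   0     0    0   0 ]
  [   0     0    0   0 ]
  [ -18     9  -18  36 ]
r4 -> r4 + 18·r1
  [ 1  -1/2  1  -2 ]
  [ 0     0  0   0 ]
  [ 0     0  0   0 ]
  [ 0     0  0   0 ]
The reduced form has 1 nonzero row.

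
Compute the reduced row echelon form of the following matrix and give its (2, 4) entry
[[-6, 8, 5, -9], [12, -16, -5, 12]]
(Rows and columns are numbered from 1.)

r1 := -1/6·r1
r2 := r2 − 12·r1
r2 := 1/5·r2
r1 := r1 + 5/6·r2

-6/5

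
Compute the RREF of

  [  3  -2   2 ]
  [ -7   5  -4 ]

[[1, 0, 2], [0, 1, 2]]

R1 := 1/3·R1
  [  1  -2/3  2/3 ]
  [ -7     5   -4 ]
R2 := R2 + 7·R1
  [ 1  -2/3  2/3 ]
  [ 0   1/3  2/3 ]
R2 := 3·R2
  [ 1  -2/3  2/3 ]
  [ 0     1    2 ]
R1 := R1 + 2/3·R2
  [ 1  0  2 ]
  [ 0  1  2 ]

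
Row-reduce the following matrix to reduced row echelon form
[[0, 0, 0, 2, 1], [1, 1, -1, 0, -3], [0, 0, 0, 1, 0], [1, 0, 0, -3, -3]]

Swap ρ1 and ρ2.
  [ 1  1  -1   0  -3 ]
  [ 0  0   0   2   1 ]
  [ 0  0   0   1   0 ]
  [ 1  0   0  -3  -3 ]
Subtract ρ1 from ρ4.
  [ 1   1  -1   0  -3 ]
  [ 0   0   0   2   1 ]
  [ 0   0   0   1   0 ]
  [ 0  -1   1  -3   0 ]
Swap ρ2 and ρ4.
  [ 1   1  -1   0  -3 ]
  [ 0  -1   1  -3   0 ]
  [ 0   0   0   1   0 ]
  [ 0   0   0   2   1 ]
Multiply ρ2 by -1.
  [ 1  1  -1  0  -3 ]
  [ 0  1  -1  3   0 ]
  [ 0  0   0  1   0 ]
  [ 0  0   0  2   1 ]
Subtract 2 times ρ3 from ρ4.
  [ 1  1  -1  0  -3 ]
  [ 0  1  -1  3   0 ]
  [ 0  0   0  1   0 ]
  [ 0  0   0  0   1 ]
Add 3 times ρ4 to ρ1.
  [ 1  1  -1  0  0 ]
  [ 0  1  -1  3  0 ]
  [ 0  0   0  1  0 ]
  [ 0  0   0  0  1 ]
Subtract 3 times ρ3 from ρ2.
  [ 1  1  -1  0  0 ]
  [ 0  1  -1  0  0 ]
  [ 0  0   0  1  0 ]
  [ 0  0   0  0  1 ]
Subtract ρ2 from ρ1.
  [ 1  0   0  0  0 ]
  [ 0  1  -1  0  0 ]
  [ 0  0   0  1  0 ]
  [ 0  0   0  0  1 ]

[[1, 0, 0, 0, 0], [0, 1, -1, 0, 0], [0, 0, 0, 1, 0], [0, 0, 0, 0, 1]]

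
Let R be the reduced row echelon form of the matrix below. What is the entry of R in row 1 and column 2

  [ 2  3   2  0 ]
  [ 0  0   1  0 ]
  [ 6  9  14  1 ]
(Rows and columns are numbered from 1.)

3/2

Multiply ρ1 by 1/2.
  [ 1  3/2   1  0 ]
  [ 0    0   1  0 ]
  [ 6    9  14  1 ]
Subtract 6 times ρ1 from ρ3.
  [ 1  3/2  1  0 ]
  [ 0    0  1  0 ]
  [ 0    0  8  1 ]
Subtract 8 times ρ2 from ρ3.
  [ 1  3/2  1  0 ]
  [ 0    0  1  0 ]
  [ 0    0  0  1 ]
Subtract ρ2 from ρ1.
  [ 1  3/2  0  0 ]
  [ 0    0  1  0 ]
  [ 0    0  0  1 ]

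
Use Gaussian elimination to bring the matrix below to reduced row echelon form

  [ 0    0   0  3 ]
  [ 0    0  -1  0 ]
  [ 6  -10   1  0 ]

[[1, -5/3, 0, 0], [0, 0, 1, 0], [0, 0, 0, 1]]

R1 ↔ R3
  [ 6  -10   1  0 ]
  [ 0    0  -1  0 ]
  [ 0    0   0  3 ]
R1 → 1/6·R1
  [ 1  -5/3  1/6  0 ]
  [ 0     0   -1  0 ]
  [ 0     0    0  3 ]
R2 → -1·R2
  [ 1  -5/3  1/6  0 ]
  [ 0     0    1  0 ]
  [ 0     0    0  3 ]
R3 → 1/3·R3
  [ 1  -5/3  1/6  0 ]
  [ 0     0    1  0 ]
  [ 0     0    0  1 ]
R1 → R1 − 1/6·R2
  [ 1  -5/3  0  0 ]
  [ 0     0  1  0 ]
  [ 0     0  0  1 ]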